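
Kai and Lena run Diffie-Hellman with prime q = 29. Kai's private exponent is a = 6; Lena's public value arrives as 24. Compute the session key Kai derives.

23

Shared key K = 24^6 mod 29.
24^1 ≡ 24 (mod 29)
24^2 = (24^1)^2 ≡ 24^2 = 576 ≡ 25 (mod 29)
24^4 = (24^2)^2 ≡ 25^2 = 625 ≡ 16 (mod 29)
24^6 = 24^4 · 24^2 ≡ 16 · 25 ≡ 23 (mod 29).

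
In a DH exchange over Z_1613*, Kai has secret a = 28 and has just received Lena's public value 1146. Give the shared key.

74

Shared key K = 1146^28 mod 1613.
1146^1 ≡ 1146 (mod 1613)
1146^2 = (1146^1)^2 ≡ 1146^2 = 1313316 ≡ 334 (mod 1613)
1146^4 = (1146^2)^2 ≡ 334^2 = 111556 ≡ 259 (mod 1613)
1146^8 = (1146^4)^2 ≡ 259^2 = 67081 ≡ 948 (mod 1613)
1146^16 = (1146^8)^2 ≡ 948^2 = 898704 ≡ 263 (mod 1613)
1146^28 = 1146^16 · 1146^8 · 1146^4 ≡ 263 · 948 · 259 ≡ 74 (mod 1613).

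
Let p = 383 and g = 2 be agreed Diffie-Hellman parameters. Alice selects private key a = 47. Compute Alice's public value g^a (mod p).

Public value = 2^47 (mod 383).
2^1 ≡ 2 (mod 383)
2^2 = (2^1)^2 ≡ 2^2 = 4 ≡ 4 (mod 383)
2^4 = (2^2)^2 ≡ 4^2 = 16 ≡ 16 (mod 383)
2^8 = (2^4)^2 ≡ 16^2 = 256 ≡ 256 (mod 383)
2^16 = (2^8)^2 ≡ 256^2 = 65536 ≡ 43 (mod 383)
2^32 = (2^16)^2 ≡ 43^2 = 1849 ≡ 317 (mod 383)
2^47 = 2^32 · 2^8 · 2^4 · 2^2 · 2^1 ≡ 317 · 256 · 16 · 4 · 2 ≡ 113 (mod 383).

113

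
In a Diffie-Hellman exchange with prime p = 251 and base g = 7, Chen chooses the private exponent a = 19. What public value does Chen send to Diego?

Public value = 7^19 (mod 251).
7^1 ≡ 7 (mod 251)
7^2 = (7^1)^2 ≡ 7^2 = 49 ≡ 49 (mod 251)
7^4 = (7^2)^2 ≡ 49^2 = 2401 ≡ 142 (mod 251)
7^8 = (7^4)^2 ≡ 142^2 = 20164 ≡ 84 (mod 251)
7^16 = (7^8)^2 ≡ 84^2 = 7056 ≡ 28 (mod 251)
7^19 = 7^16 · 7^2 · 7^1 ≡ 28 · 49 · 7 ≡ 66 (mod 251).

66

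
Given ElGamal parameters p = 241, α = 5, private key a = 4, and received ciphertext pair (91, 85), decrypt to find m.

Shared mask s = c₁^a mod p = 91^4 mod 241.
91^1 ≡ 91 (mod 241)
91^2 = (91^1)^2 ≡ 91^2 = 8281 ≡ 87 (mod 241)
91^4 = (91^2)^2 ≡ 87^2 = 7569 ≡ 98 (mod 241)
So s = 98; s⁻¹ ≡ 91 (mod 241).
m = c₂ · s⁻¹ mod 241 = 85 · 91 mod 241 = 23.

23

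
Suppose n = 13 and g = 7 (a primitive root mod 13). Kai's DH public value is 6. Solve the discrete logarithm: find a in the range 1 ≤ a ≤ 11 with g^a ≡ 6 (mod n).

7

Try successive powers of 7 modulo 13:
7^1 ≡ 7
7^2 ≡ 10
7^3 ≡ 5
7^4 ≡ 9
7^5 ≡ 11
7^6 ≡ 12
7^7 ≡ 6
Found: a = 7.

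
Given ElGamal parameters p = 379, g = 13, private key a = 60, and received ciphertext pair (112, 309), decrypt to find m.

145

Shared mask s = c₁^a mod p = 112^60 mod 379.
112^1 ≡ 112 (mod 379)
112^2 = (112^1)^2 ≡ 112^2 = 12544 ≡ 37 (mod 379)
112^4 = (112^2)^2 ≡ 37^2 = 1369 ≡ 232 (mod 379)
112^8 = (112^4)^2 ≡ 232^2 = 53824 ≡ 6 (mod 379)
112^16 = (112^8)^2 ≡ 6^2 = 36 ≡ 36 (mod 379)
112^32 = (112^16)^2 ≡ 36^2 = 1296 ≡ 159 (mod 379)
112^60 = 112^32 · 112^16 · 112^8 · 112^4 ≡ 159 · 36 · 6 · 232 ≡ 91 (mod 379).
So s = 91; s⁻¹ ≡ 25 (mod 379).
m = c₂ · s⁻¹ mod 379 = 309 · 25 mod 379 = 145.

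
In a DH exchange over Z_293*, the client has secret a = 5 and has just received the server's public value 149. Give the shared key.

235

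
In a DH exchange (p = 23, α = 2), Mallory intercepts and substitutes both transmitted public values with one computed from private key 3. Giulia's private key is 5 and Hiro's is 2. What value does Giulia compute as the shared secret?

16

Giulia receives Mallory's public value M = 2^3 mod 23 instead of the honest one.
2^1 ≡ 2 (mod 23)
2^2 = (2^1)^2 ≡ 2^2 = 4 ≡ 4 (mod 23)
2^3 = 2^2 · 2^1 ≡ 4 · 2 ≡ 8 (mod 23).
So M = 8. Giulia computes K = M^5 mod 23.
8^1 ≡ 8 (mod 23)
8^2 = (8^1)^2 ≡ 8^2 = 64 ≡ 18 (mod 23)
8^4 = (8^2)^2 ≡ 18^2 = 324 ≡ 2 (mod 23)
8^5 = 8^4 · 8^1 ≡ 2 · 8 ≡ 16 (mod 23).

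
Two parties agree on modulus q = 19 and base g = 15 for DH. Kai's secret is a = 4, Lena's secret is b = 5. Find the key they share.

Kai sends A = g^a mod q = 15^4 mod 19.
15^1 ≡ 15 (mod 19)
15^2 = (15^1)^2 ≡ 15^2 = 225 ≡ 16 (mod 19)
15^4 = (15^2)^2 ≡ 16^2 = 256 ≡ 9 (mod 19)
So A = 9. Lena then computes K = A^b mod q = 9^5 mod 19.
9^1 ≡ 9 (mod 19)
9^2 = (9^1)^2 ≡ 9^2 = 81 ≡ 5 (mod 19)
9^4 = (9^2)^2 ≡ 5^2 = 25 ≡ 6 (mod 19)
9^5 = 9^4 · 9^1 ≡ 6 · 9 ≡ 16 (mod 19).

16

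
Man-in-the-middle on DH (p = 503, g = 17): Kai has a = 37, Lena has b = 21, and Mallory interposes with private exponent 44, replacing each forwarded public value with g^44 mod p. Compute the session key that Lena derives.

378

Lena receives Mallory's public value M = 17^44 mod 503 instead of the honest one.
17^1 ≡ 17 (mod 503)
17^2 = (17^1)^2 ≡ 17^2 = 289 ≡ 289 (mod 503)
17^4 = (17^2)^2 ≡ 289^2 = 83521 ≡ 23 (mod 503)
17^8 = (17^4)^2 ≡ 23^2 = 529 ≡ 26 (mod 503)
17^16 = (17^8)^2 ≡ 26^2 = 676 ≡ 173 (mod 503)
17^32 = (17^16)^2 ≡ 173^2 = 29929 ≡ 252 (mod 503)
17^44 = 17^32 · 17^8 · 17^4 ≡ 252 · 26 · 23 ≡ 299 (mod 503).
So M = 299. Lena computes K = M^21 mod 503.
299^1 ≡ 299 (mod 503)
299^2 = (299^1)^2 ≡ 299^2 = 89401 ≡ 370 (mod 503)
299^4 = (299^2)^2 ≡ 370^2 = 136900 ≡ 84 (mod 503)
299^8 = (299^4)^2 ≡ 84^2 = 7056 ≡ 14 (mod 503)
299^16 = (299^8)^2 ≡ 14^2 = 196 ≡ 196 (mod 503)
299^21 = 299^16 · 299^4 · 299^1 ≡ 196 · 84 · 299 ≡ 378 (mod 503).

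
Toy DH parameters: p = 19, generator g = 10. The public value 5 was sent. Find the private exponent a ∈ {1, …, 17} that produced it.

Try successive powers of 10 modulo 19:
10^1 ≡ 10
10^2 ≡ 5
Found: a = 2.

2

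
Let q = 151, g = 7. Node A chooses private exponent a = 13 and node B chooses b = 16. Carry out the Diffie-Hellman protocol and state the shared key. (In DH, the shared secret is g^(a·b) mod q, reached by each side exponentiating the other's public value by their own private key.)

103

Node B sends B = g^b mod q = 7^16 mod 151.
7^1 ≡ 7 (mod 151)
7^2 = (7^1)^2 ≡ 7^2 = 49 ≡ 49 (mod 151)
7^4 = (7^2)^2 ≡ 49^2 = 2401 ≡ 136 (mod 151)
7^8 = (7^4)^2 ≡ 136^2 = 18496 ≡ 74 (mod 151)
7^16 = (7^8)^2 ≡ 74^2 = 5476 ≡ 40 (mod 151)
So B = 40. Node A then computes K = B^a mod q = 40^13 mod 151.
40^1 ≡ 40 (mod 151)
40^2 = (40^1)^2 ≡ 40^2 = 1600 ≡ 90 (mod 151)
40^4 = (40^2)^2 ≡ 90^2 = 8100 ≡ 97 (mod 151)
40^8 = (40^4)^2 ≡ 97^2 = 9409 ≡ 47 (mod 151)
40^13 = 40^8 · 40^4 · 40^1 ≡ 47 · 97 · 40 ≡ 103 (mod 151).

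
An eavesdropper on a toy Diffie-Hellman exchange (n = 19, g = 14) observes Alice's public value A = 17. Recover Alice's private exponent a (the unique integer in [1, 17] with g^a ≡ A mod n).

Try successive powers of 14 modulo 19:
14^1 ≡ 14
14^2 ≡ 6
14^3 ≡ 8
14^4 ≡ 17
Found: a = 4.

4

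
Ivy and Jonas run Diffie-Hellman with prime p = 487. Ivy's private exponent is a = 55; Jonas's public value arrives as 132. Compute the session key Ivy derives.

Shared key K = 132^55 mod 487.
132^1 ≡ 132 (mod 487)
132^2 = (132^1)^2 ≡ 132^2 = 17424 ≡ 379 (mod 487)
132^4 = (132^2)^2 ≡ 379^2 = 143641 ≡ 463 (mod 487)
132^8 = (132^4)^2 ≡ 463^2 = 214369 ≡ 89 (mod 487)
132^16 = (132^8)^2 ≡ 89^2 = 7921 ≡ 129 (mod 487)
132^32 = (132^16)^2 ≡ 129^2 = 16641 ≡ 83 (mod 487)
132^55 = 132^32 · 132^16 · 132^4 · 132^2 · 132^1 ≡ 83 · 129 · 463 · 379 · 132 ≡ 58 (mod 487).

58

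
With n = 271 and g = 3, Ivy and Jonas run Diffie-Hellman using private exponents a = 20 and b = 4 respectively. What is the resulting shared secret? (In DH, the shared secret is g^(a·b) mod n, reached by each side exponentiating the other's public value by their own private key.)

28

Jonas sends B = g^b mod n = 3^4 mod 271.
3^1 ≡ 3 (mod 271)
3^2 = (3^1)^2 ≡ 3^2 = 9 ≡ 9 (mod 271)
3^4 = (3^2)^2 ≡ 9^2 = 81 ≡ 81 (mod 271)
So B = 81. Ivy then computes K = B^a mod n = 81^20 mod 271.
81^1 ≡ 81 (mod 271)
81^2 = (81^1)^2 ≡ 81^2 = 6561 ≡ 57 (mod 271)
81^4 = (81^2)^2 ≡ 57^2 = 3249 ≡ 268 (mod 271)
81^8 = (81^4)^2 ≡ 268^2 = 71824 ≡ 9 (mod 271)
81^16 = (81^8)^2 ≡ 9^2 = 81 ≡ 81 (mod 271)
81^20 = 81^16 · 81^4 ≡ 81 · 268 ≡ 28 (mod 271).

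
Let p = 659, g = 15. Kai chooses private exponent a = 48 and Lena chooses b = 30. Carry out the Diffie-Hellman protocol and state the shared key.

Lena sends B = g^b mod p = 15^30 mod 659.
15^1 ≡ 15 (mod 659)
15^2 = (15^1)^2 ≡ 15^2 = 225 ≡ 225 (mod 659)
15^4 = (15^2)^2 ≡ 225^2 = 50625 ≡ 541 (mod 659)
15^8 = (15^4)^2 ≡ 541^2 = 292681 ≡ 85 (mod 659)
15^16 = (15^8)^2 ≡ 85^2 = 7225 ≡ 635 (mod 659)
15^30 = 15^16 · 15^8 · 15^4 · 15^2 ≡ 635 · 85 · 541 · 225 ≡ 108 (mod 659).
So B = 108. Kai then computes K = B^a mod p = 108^48 mod 659.
108^1 ≡ 108 (mod 659)
108^2 = (108^1)^2 ≡ 108^2 = 11664 ≡ 461 (mod 659)
108^4 = (108^2)^2 ≡ 461^2 = 212521 ≡ 323 (mod 659)
108^8 = (108^4)^2 ≡ 323^2 = 104329 ≡ 207 (mod 659)
108^16 = (108^8)^2 ≡ 207^2 = 42849 ≡ 14 (mod 659)
108^32 = (108^16)^2 ≡ 14^2 = 196 ≡ 196 (mod 659)
108^48 = 108^32 · 108^16 ≡ 196 · 14 ≡ 108 (mod 659).

108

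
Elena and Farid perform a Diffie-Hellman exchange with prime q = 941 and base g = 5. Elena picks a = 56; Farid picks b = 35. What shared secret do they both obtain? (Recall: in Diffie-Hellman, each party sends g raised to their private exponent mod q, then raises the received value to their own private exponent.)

623

Farid sends B = g^b mod q = 5^35 mod 941.
5^1 ≡ 5 (mod 941)
5^2 = (5^1)^2 ≡ 5^2 = 25 ≡ 25 (mod 941)
5^4 = (5^2)^2 ≡ 25^2 = 625 ≡ 625 (mod 941)
5^8 = (5^4)^2 ≡ 625^2 = 390625 ≡ 110 (mod 941)
5^16 = (5^8)^2 ≡ 110^2 = 12100 ≡ 808 (mod 941)
5^32 = (5^16)^2 ≡ 808^2 = 652864 ≡ 751 (mod 941)
5^35 = 5^32 · 5^2 · 5^1 ≡ 751 · 25 · 5 ≡ 716 (mod 941).
So B = 716. Elena then computes K = B^a mod q = 716^56 mod 941.
716^1 ≡ 716 (mod 941)
716^2 = (716^1)^2 ≡ 716^2 = 512656 ≡ 752 (mod 941)
716^4 = (716^2)^2 ≡ 752^2 = 565504 ≡ 904 (mod 941)
716^8 = (716^4)^2 ≡ 904^2 = 817216 ≡ 428 (mod 941)
716^16 = (716^8)^2 ≡ 428^2 = 183184 ≡ 630 (mod 941)
716^32 = (716^16)^2 ≡ 630^2 = 396900 ≡ 739 (mod 941)
716^56 = 716^32 · 716^16 · 716^8 ≡ 739 · 630 · 428 ≡ 623 (mod 941).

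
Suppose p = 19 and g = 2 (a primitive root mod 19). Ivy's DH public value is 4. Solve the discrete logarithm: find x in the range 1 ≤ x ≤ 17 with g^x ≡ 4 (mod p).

Try successive powers of 2 modulo 19:
2^1 ≡ 2
2^2 ≡ 4
Found: x = 2.

2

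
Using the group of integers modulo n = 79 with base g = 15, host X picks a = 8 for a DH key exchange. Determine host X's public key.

Public value = 15^8 mod 79.
15^1 ≡ 15 (mod 79)
15^2 = (15^1)^2 ≡ 15^2 = 225 ≡ 67 (mod 79)
15^4 = (15^2)^2 ≡ 67^2 = 4489 ≡ 65 (mod 79)
15^8 = (15^4)^2 ≡ 65^2 = 4225 ≡ 38 (mod 79)

38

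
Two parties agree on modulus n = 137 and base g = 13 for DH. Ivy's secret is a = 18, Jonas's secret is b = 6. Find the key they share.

Jonas sends B = g^b mod n = 13^6 mod 137.
13^1 ≡ 13 (mod 137)
13^2 = (13^1)^2 ≡ 13^2 = 169 ≡ 32 (mod 137)
13^4 = (13^2)^2 ≡ 32^2 = 1024 ≡ 65 (mod 137)
13^6 = 13^4 · 13^2 ≡ 65 · 32 ≡ 25 (mod 137).
So B = 25. Ivy then computes K = B^a mod n = 25^18 mod 137.
25^1 ≡ 25 (mod 137)
25^2 = (25^1)^2 ≡ 25^2 = 625 ≡ 77 (mod 137)
25^4 = (25^2)^2 ≡ 77^2 = 5929 ≡ 38 (mod 137)
25^8 = (25^4)^2 ≡ 38^2 = 1444 ≡ 74 (mod 137)
25^16 = (25^8)^2 ≡ 74^2 = 5476 ≡ 133 (mod 137)
25^18 = 25^16 · 25^2 ≡ 133 · 77 ≡ 103 (mod 137).

103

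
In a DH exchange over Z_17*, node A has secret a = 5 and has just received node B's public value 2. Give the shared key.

15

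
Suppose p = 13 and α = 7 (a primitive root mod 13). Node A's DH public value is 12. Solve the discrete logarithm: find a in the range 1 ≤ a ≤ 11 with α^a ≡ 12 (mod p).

Try successive powers of 7 modulo 13:
7^1 ≡ 7
7^2 ≡ 10
7^3 ≡ 5
7^4 ≡ 9
7^5 ≡ 11
7^6 ≡ 12
Found: a = 6.

6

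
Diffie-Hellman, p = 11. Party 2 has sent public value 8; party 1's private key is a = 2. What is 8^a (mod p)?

Shared key K = 8^2 mod 11.
8^1 ≡ 8 (mod 11)
8^2 = (8^1)^2 ≡ 8^2 = 64 ≡ 9 (mod 11)

9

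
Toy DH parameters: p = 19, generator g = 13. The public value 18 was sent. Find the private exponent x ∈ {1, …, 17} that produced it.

Try successive powers of 13 modulo 19:
13^1 ≡ 13
13^2 ≡ 17
13^3 ≡ 12
13^4 ≡ 4
13^5 ≡ 14
13^6 ≡ 11
13^7 ≡ 10
13^8 ≡ 16
13^9 ≡ 18
Found: x = 9.

9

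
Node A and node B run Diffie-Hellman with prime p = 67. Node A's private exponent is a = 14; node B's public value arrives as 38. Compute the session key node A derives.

37

Shared key K = 38^14 mod 67.
38^1 ≡ 38 (mod 67)
38^2 = (38^1)^2 ≡ 38^2 = 1444 ≡ 37 (mod 67)
38^4 = (38^2)^2 ≡ 37^2 = 1369 ≡ 29 (mod 67)
38^8 = (38^4)^2 ≡ 29^2 = 841 ≡ 37 (mod 67)
38^14 = 38^8 · 38^4 · 38^2 ≡ 37 · 29 · 37 ≡ 37 (mod 67).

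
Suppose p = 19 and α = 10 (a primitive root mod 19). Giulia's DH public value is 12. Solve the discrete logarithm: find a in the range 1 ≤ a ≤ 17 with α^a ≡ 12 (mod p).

3

Try successive powers of 10 modulo 19:
10^1 ≡ 10
10^2 ≡ 5
10^3 ≡ 12
Found: a = 3.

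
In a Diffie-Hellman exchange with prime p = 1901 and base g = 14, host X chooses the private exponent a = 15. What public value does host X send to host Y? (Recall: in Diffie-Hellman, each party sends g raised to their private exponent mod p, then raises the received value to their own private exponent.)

Public value = 14^15 (mod 1901).
14^1 ≡ 14 (mod 1901)
14^2 = (14^1)^2 ≡ 14^2 = 196 ≡ 196 (mod 1901)
14^4 = (14^2)^2 ≡ 196^2 = 38416 ≡ 396 (mod 1901)
14^8 = (14^4)^2 ≡ 396^2 = 156816 ≡ 934 (mod 1901)
14^15 = 14^8 · 14^4 · 14^2 · 14^1 ≡ 934 · 396 · 196 · 14 ≡ 936 (mod 1901).

936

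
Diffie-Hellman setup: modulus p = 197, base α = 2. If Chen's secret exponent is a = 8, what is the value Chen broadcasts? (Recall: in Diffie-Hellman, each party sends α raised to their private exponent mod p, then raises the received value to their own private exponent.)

Public value = 2^8 (mod 197).
2^1 ≡ 2 (mod 197)
2^2 = (2^1)^2 ≡ 2^2 = 4 ≡ 4 (mod 197)
2^4 = (2^2)^2 ≡ 4^2 = 16 ≡ 16 (mod 197)
2^8 = (2^4)^2 ≡ 16^2 = 256 ≡ 59 (mod 197)

59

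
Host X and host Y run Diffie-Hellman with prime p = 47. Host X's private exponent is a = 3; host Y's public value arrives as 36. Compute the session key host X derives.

32

Shared key K = 36^3 mod 47.
36^1 ≡ 36 (mod 47)
36^2 = (36^1)^2 ≡ 36^2 = 1296 ≡ 27 (mod 47)
36^3 = 36^2 · 36^1 ≡ 27 · 36 ≡ 32 (mod 47).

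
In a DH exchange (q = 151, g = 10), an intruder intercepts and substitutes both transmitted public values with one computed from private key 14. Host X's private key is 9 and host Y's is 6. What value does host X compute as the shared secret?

Host X receives an intruder's public value M = 10^14 mod 151 instead of the honest one.
10^1 ≡ 10 (mod 151)
10^2 = (10^1)^2 ≡ 10^2 = 100 ≡ 100 (mod 151)
10^4 = (10^2)^2 ≡ 100^2 = 10000 ≡ 34 (mod 151)
10^8 = (10^4)^2 ≡ 34^2 = 1156 ≡ 99 (mod 151)
10^14 = 10^8 · 10^4 · 10^2 ≡ 99 · 34 · 100 ≡ 21 (mod 151).
So M = 21. Host X computes K = M^9 mod 151.
21^1 ≡ 21 (mod 151)
21^2 = (21^1)^2 ≡ 21^2 = 441 ≡ 139 (mod 151)
21^4 = (21^2)^2 ≡ 139^2 = 19321 ≡ 144 (mod 151)
21^8 = (21^4)^2 ≡ 144^2 = 20736 ≡ 49 (mod 151)
21^9 = 21^8 · 21^1 ≡ 49 · 21 ≡ 123 (mod 151).

123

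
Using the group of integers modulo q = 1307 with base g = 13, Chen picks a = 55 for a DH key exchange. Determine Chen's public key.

Public value = 13^55 (mod 1307).
13^1 ≡ 13 (mod 1307)
13^2 = (13^1)^2 ≡ 13^2 = 169 ≡ 169 (mod 1307)
13^4 = (13^2)^2 ≡ 169^2 = 28561 ≡ 1114 (mod 1307)
13^8 = (13^4)^2 ≡ 1114^2 = 1240996 ≡ 653 (mod 1307)
13^16 = (13^8)^2 ≡ 653^2 = 426409 ≡ 327 (mod 1307)
13^32 = (13^16)^2 ≡ 327^2 = 106929 ≡ 1062 (mod 1307)
13^55 = 13^32 · 13^16 · 13^4 · 13^2 · 13^1 ≡ 1062 · 327 · 1114 · 169 · 13 ≡ 216 (mod 1307).

216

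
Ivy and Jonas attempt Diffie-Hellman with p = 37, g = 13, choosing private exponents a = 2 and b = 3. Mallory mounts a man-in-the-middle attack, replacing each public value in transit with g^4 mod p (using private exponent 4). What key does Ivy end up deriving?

9

Ivy receives Mallory's public value M = 13^4 mod 37 instead of the honest one.
13^1 ≡ 13 (mod 37)
13^2 = (13^1)^2 ≡ 13^2 = 169 ≡ 21 (mod 37)
13^4 = (13^2)^2 ≡ 21^2 = 441 ≡ 34 (mod 37)
So M = 34. Ivy computes K = M^2 mod 37.
34^1 ≡ 34 (mod 37)
34^2 = (34^1)^2 ≡ 34^2 = 1156 ≡ 9 (mod 37)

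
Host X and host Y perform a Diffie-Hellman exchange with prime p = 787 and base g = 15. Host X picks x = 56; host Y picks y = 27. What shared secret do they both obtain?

Host Y sends B = g^y mod p = 15^27 mod 787.
15^1 ≡ 15 (mod 787)
15^2 = (15^1)^2 ≡ 15^2 = 225 ≡ 225 (mod 787)
15^4 = (15^2)^2 ≡ 225^2 = 50625 ≡ 257 (mod 787)
15^8 = (15^4)^2 ≡ 257^2 = 66049 ≡ 728 (mod 787)
15^16 = (15^8)^2 ≡ 728^2 = 529984 ≡ 333 (mod 787)
15^27 = 15^16 · 15^8 · 15^2 · 15^1 ≡ 333 · 728 · 225 · 15 ≡ 60 (mod 787).
So B = 60. Host X then computes K = B^x mod p = 60^56 mod 787.
60^1 ≡ 60 (mod 787)
60^2 = (60^1)^2 ≡ 60^2 = 3600 ≡ 452 (mod 787)
60^4 = (60^2)^2 ≡ 452^2 = 204304 ≡ 471 (mod 787)
60^8 = (60^4)^2 ≡ 471^2 = 221841 ≡ 694 (mod 787)
60^16 = (60^8)^2 ≡ 694^2 = 481636 ≡ 779 (mod 787)
60^32 = (60^16)^2 ≡ 779^2 = 606841 ≡ 64 (mod 787)
60^56 = 60^32 · 60^16 · 60^8 ≡ 64 · 779 · 694 ≡ 396 (mod 787).

396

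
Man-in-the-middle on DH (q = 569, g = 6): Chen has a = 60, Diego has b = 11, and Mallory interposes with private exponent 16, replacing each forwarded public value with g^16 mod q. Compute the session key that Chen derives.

165

Chen receives Mallory's public value M = 6^16 mod 569 instead of the honest one.
6^1 ≡ 6 (mod 569)
6^2 = (6^1)^2 ≡ 6^2 = 36 ≡ 36 (mod 569)
6^4 = (6^2)^2 ≡ 36^2 = 1296 ≡ 158 (mod 569)
6^8 = (6^4)^2 ≡ 158^2 = 24964 ≡ 497 (mod 569)
6^16 = (6^8)^2 ≡ 497^2 = 247009 ≡ 63 (mod 569)
So M = 63. Chen computes K = M^60 mod 569.
63^1 ≡ 63 (mod 569)
63^2 = (63^1)^2 ≡ 63^2 = 3969 ≡ 555 (mod 569)
63^4 = (63^2)^2 ≡ 555^2 = 308025 ≡ 196 (mod 569)
63^8 = (63^4)^2 ≡ 196^2 = 38416 ≡ 293 (mod 569)
63^16 = (63^8)^2 ≡ 293^2 = 85849 ≡ 499 (mod 569)
63^32 = (63^16)^2 ≡ 499^2 = 249001 ≡ 348 (mod 569)
63^60 = 63^32 · 63^16 · 63^8 · 63^4 ≡ 348 · 499 · 293 · 196 ≡ 165 (mod 569).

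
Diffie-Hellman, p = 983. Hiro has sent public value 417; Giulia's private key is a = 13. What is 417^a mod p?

Shared key K = 417^13 mod 983.
417^1 ≡ 417 (mod 983)
417^2 = (417^1)^2 ≡ 417^2 = 173889 ≡ 881 (mod 983)
417^4 = (417^2)^2 ≡ 881^2 = 776161 ≡ 574 (mod 983)
417^8 = (417^4)^2 ≡ 574^2 = 329476 ≡ 171 (mod 983)
417^13 = 417^8 · 417^4 · 417^1 ≡ 171 · 574 · 417 ≡ 64 (mod 983).

64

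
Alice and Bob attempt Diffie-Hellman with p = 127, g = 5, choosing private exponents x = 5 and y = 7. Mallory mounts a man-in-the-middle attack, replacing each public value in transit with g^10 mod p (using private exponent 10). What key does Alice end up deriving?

100

Alice receives Mallory's public value M = 5^10 mod 127 instead of the honest one.
5^1 ≡ 5 (mod 127)
5^2 = (5^1)^2 ≡ 5^2 = 25 ≡ 25 (mod 127)
5^4 = (5^2)^2 ≡ 25^2 = 625 ≡ 117 (mod 127)
5^8 = (5^4)^2 ≡ 117^2 = 13689 ≡ 100 (mod 127)
5^10 = 5^8 · 5^2 ≡ 100 · 25 ≡ 87 (mod 127).
So M = 87. Alice computes K = M^5 mod 127.
87^1 ≡ 87 (mod 127)
87^2 = (87^1)^2 ≡ 87^2 = 7569 ≡ 76 (mod 127)
87^4 = (87^2)^2 ≡ 76^2 = 5776 ≡ 61 (mod 127)
87^5 = 87^4 · 87^1 ≡ 61 · 87 ≡ 100 (mod 127).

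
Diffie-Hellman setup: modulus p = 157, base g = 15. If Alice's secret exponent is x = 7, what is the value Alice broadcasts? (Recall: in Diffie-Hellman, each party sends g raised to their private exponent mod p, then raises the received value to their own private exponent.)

Public value = 15^7 (mod 157).
15^1 ≡ 15 (mod 157)
15^2 = (15^1)^2 ≡ 15^2 = 225 ≡ 68 (mod 157)
15^4 = (15^2)^2 ≡ 68^2 = 4624 ≡ 71 (mod 157)
15^7 = 15^4 · 15^2 · 15^1 ≡ 71 · 68 · 15 ≡ 43 (mod 157).

43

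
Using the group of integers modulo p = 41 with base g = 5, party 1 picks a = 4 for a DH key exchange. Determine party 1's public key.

10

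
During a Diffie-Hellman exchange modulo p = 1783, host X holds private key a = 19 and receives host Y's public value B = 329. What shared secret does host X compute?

Shared key K = 329^19 mod 1783.
329^1 ≡ 329 (mod 1783)
329^2 = (329^1)^2 ≡ 329^2 = 108241 ≡ 1261 (mod 1783)
329^4 = (329^2)^2 ≡ 1261^2 = 1590121 ≡ 1468 (mod 1783)
329^8 = (329^4)^2 ≡ 1468^2 = 2155024 ≡ 1160 (mod 1783)
329^16 = (329^8)^2 ≡ 1160^2 = 1345600 ≡ 1218 (mod 1783)
329^19 = 329^16 · 329^2 · 329^1 ≡ 1218 · 1261 · 329 ≡ 1110 (mod 1783).

1110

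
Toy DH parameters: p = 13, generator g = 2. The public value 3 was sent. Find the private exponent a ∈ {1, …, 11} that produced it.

4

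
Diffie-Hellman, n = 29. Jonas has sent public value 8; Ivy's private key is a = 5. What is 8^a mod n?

27

Shared key K = 8^5 mod 29.
8^1 ≡ 8 (mod 29)
8^2 = (8^1)^2 ≡ 8^2 = 64 ≡ 6 (mod 29)
8^4 = (8^2)^2 ≡ 6^2 = 36 ≡ 7 (mod 29)
8^5 = 8^4 · 8^1 ≡ 7 · 8 ≡ 27 (mod 29).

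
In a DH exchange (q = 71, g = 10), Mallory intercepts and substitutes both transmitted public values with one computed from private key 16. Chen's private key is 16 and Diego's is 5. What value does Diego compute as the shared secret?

Diego receives Mallory's public value M = 10^16 mod 71 instead of the honest one.
10^1 ≡ 10 (mod 71)
10^2 = (10^1)^2 ≡ 10^2 = 100 ≡ 29 (mod 71)
10^4 = (10^2)^2 ≡ 29^2 = 841 ≡ 60 (mod 71)
10^8 = (10^4)^2 ≡ 60^2 = 3600 ≡ 50 (mod 71)
10^16 = (10^8)^2 ≡ 50^2 = 2500 ≡ 15 (mod 71)
So M = 15. Diego computes K = M^5 mod 71.
15^1 ≡ 15 (mod 71)
15^2 = (15^1)^2 ≡ 15^2 = 225 ≡ 12 (mod 71)
15^4 = (15^2)^2 ≡ 12^2 = 144 ≡ 2 (mod 71)
15^5 = 15^4 · 15^1 ≡ 2 · 15 ≡ 30 (mod 71).

30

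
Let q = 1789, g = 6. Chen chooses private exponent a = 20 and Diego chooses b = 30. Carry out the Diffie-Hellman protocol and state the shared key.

202

Chen sends A = g^a mod q = 6^20 mod 1789.
6^1 ≡ 6 (mod 1789)
6^2 = (6^1)^2 ≡ 6^2 = 36 ≡ 36 (mod 1789)
6^4 = (6^2)^2 ≡ 36^2 = 1296 ≡ 1296 (mod 1789)
6^8 = (6^4)^2 ≡ 1296^2 = 1679616 ≡ 1534 (mod 1789)
6^16 = (6^8)^2 ≡ 1534^2 = 2353156 ≡ 621 (mod 1789)
6^20 = 6^16 · 6^4 ≡ 621 · 1296 ≡ 1555 (mod 1789).
So A = 1555. Diego then computes K = A^b mod q = 1555^30 mod 1789.
1555^1 ≡ 1555 (mod 1789)
1555^2 = (1555^1)^2 ≡ 1555^2 = 2418025 ≡ 1086 (mod 1789)
1555^4 = (1555^2)^2 ≡ 1086^2 = 1179396 ≡ 445 (mod 1789)
1555^8 = (1555^4)^2 ≡ 445^2 = 198025 ≡ 1235 (mod 1789)
1555^16 = (1555^8)^2 ≡ 1235^2 = 1525225 ≡ 997 (mod 1789)
1555^30 = 1555^16 · 1555^8 · 1555^4 · 1555^2 ≡ 997 · 1235 · 445 · 1086 ≡ 202 (mod 1789).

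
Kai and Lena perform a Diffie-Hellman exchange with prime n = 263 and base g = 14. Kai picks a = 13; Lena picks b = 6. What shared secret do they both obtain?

44

Lena sends B = g^b mod n = 14^6 mod 263.
14^1 ≡ 14 (mod 263)
14^2 = (14^1)^2 ≡ 14^2 = 196 ≡ 196 (mod 263)
14^4 = (14^2)^2 ≡ 196^2 = 38416 ≡ 18 (mod 263)
14^6 = 14^4 · 14^2 ≡ 18 · 196 ≡ 109 (mod 263).
So B = 109. Kai then computes K = B^a mod n = 109^13 mod 263.
109^1 ≡ 109 (mod 263)
109^2 = (109^1)^2 ≡ 109^2 = 11881 ≡ 46 (mod 263)
109^4 = (109^2)^2 ≡ 46^2 = 2116 ≡ 12 (mod 263)
109^8 = (109^4)^2 ≡ 12^2 = 144 ≡ 144 (mod 263)
109^13 = 109^8 · 109^4 · 109^1 ≡ 144 · 12 · 109 ≡ 44 (mod 263).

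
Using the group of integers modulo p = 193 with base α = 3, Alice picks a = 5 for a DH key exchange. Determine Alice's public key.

50

Public value = 3^5 mod 193.
3^1 ≡ 3 (mod 193)
3^2 = (3^1)^2 ≡ 3^2 = 9 ≡ 9 (mod 193)
3^4 = (3^2)^2 ≡ 9^2 = 81 ≡ 81 (mod 193)
3^5 = 3^4 · 3^1 ≡ 81 · 3 ≡ 50 (mod 193).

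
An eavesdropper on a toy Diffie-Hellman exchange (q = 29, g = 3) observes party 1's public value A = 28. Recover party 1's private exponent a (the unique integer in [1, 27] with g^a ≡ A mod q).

14

Try successive powers of 3 modulo 29:
3^1 ≡ 3
3^2 ≡ 9
3^3 ≡ 27
3^4 ≡ 23
3^5 ≡ 11
3^6 ≡ 4
3^7 ≡ 12
3^8 ≡ 7
3^9 ≡ 21
3^10 ≡ 5
3^11 ≡ 15
3^12 ≡ 16
3^13 ≡ 19
3^14 ≡ 28
Found: a = 14.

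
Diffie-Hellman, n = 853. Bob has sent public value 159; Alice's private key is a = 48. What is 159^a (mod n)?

Shared key K = 159^48 mod 853.
159^1 ≡ 159 (mod 853)
159^2 = (159^1)^2 ≡ 159^2 = 25281 ≡ 544 (mod 853)
159^4 = (159^2)^2 ≡ 544^2 = 295936 ≡ 798 (mod 853)
159^8 = (159^4)^2 ≡ 798^2 = 636804 ≡ 466 (mod 853)
159^16 = (159^8)^2 ≡ 466^2 = 217156 ≡ 494 (mod 853)
159^32 = (159^16)^2 ≡ 494^2 = 244036 ≡ 78 (mod 853)
159^48 = 159^32 · 159^16 ≡ 78 · 494 ≡ 147 (mod 853).

147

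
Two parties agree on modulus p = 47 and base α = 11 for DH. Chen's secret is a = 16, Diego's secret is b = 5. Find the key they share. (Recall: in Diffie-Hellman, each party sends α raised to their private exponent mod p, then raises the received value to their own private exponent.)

8

Chen sends A = α^a mod p = 11^16 mod 47.
11^1 ≡ 11 (mod 47)
11^2 = (11^1)^2 ≡ 11^2 = 121 ≡ 27 (mod 47)
11^4 = (11^2)^2 ≡ 27^2 = 729 ≡ 24 (mod 47)
11^8 = (11^4)^2 ≡ 24^2 = 576 ≡ 12 (mod 47)
11^16 = (11^8)^2 ≡ 12^2 = 144 ≡ 3 (mod 47)
So A = 3. Diego then computes K = A^b mod p = 3^5 mod 47.
3^1 ≡ 3 (mod 47)
3^2 = (3^1)^2 ≡ 3^2 = 9 ≡ 9 (mod 47)
3^4 = (3^2)^2 ≡ 9^2 = 81 ≡ 34 (mod 47)
3^5 = 3^4 · 3^1 ≡ 34 · 3 ≡ 8 (mod 47).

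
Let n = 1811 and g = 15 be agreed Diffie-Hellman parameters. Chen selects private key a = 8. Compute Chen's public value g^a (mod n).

Public value = 15^8 (mod 1811).
15^1 ≡ 15 (mod 1811)
15^2 = (15^1)^2 ≡ 15^2 = 225 ≡ 225 (mod 1811)
15^4 = (15^2)^2 ≡ 225^2 = 50625 ≡ 1728 (mod 1811)
15^8 = (15^4)^2 ≡ 1728^2 = 2985984 ≡ 1456 (mod 1811)

1456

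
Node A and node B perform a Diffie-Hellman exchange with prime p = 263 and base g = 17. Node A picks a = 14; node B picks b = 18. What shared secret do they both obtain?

Node B sends B = g^b mod p = 17^18 mod 263.
17^1 ≡ 17 (mod 263)
17^2 = (17^1)^2 ≡ 17^2 = 289 ≡ 26 (mod 263)
17^4 = (17^2)^2 ≡ 26^2 = 676 ≡ 150 (mod 263)
17^8 = (17^4)^2 ≡ 150^2 = 22500 ≡ 145 (mod 263)
17^16 = (17^8)^2 ≡ 145^2 = 21025 ≡ 248 (mod 263)
17^18 = 17^16 · 17^2 ≡ 248 · 26 ≡ 136 (mod 263).
So B = 136. Node A then computes K = B^a mod p = 136^14 mod 263.
136^1 ≡ 136 (mod 263)
136^2 = (136^1)^2 ≡ 136^2 = 18496 ≡ 86 (mod 263)
136^4 = (136^2)^2 ≡ 86^2 = 7396 ≡ 32 (mod 263)
136^8 = (136^4)^2 ≡ 32^2 = 1024 ≡ 235 (mod 263)
136^14 = 136^8 · 136^4 · 136^2 ≡ 235 · 32 · 86 ≡ 3 (mod 263).

3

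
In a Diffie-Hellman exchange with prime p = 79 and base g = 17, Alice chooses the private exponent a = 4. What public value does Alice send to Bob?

Public value = 17^4 (mod 79).
17^1 ≡ 17 (mod 79)
17^2 = (17^1)^2 ≡ 17^2 = 289 ≡ 52 (mod 79)
17^4 = (17^2)^2 ≡ 52^2 = 2704 ≡ 18 (mod 79)

18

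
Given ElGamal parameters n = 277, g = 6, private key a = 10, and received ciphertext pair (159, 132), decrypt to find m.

2

Shared mask s = c₁^a mod n = 159^10 mod 277.
159^1 ≡ 159 (mod 277)
159^2 = (159^1)^2 ≡ 159^2 = 25281 ≡ 74 (mod 277)
159^4 = (159^2)^2 ≡ 74^2 = 5476 ≡ 213 (mod 277)
159^8 = (159^4)^2 ≡ 213^2 = 45369 ≡ 218 (mod 277)
159^10 = 159^8 · 159^2 ≡ 218 · 74 ≡ 66 (mod 277).
So s = 66; s⁻¹ ≡ 21 (mod 277).
m = c₂ · s⁻¹ mod 277 = 132 · 21 mod 277 = 2.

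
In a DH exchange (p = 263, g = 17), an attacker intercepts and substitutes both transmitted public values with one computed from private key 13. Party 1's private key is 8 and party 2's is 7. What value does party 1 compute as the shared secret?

99

Party 1 receives an attacker's public value M = 17^13 mod 263 instead of the honest one.
17^1 ≡ 17 (mod 263)
17^2 = (17^1)^2 ≡ 17^2 = 289 ≡ 26 (mod 263)
17^4 = (17^2)^2 ≡ 26^2 = 676 ≡ 150 (mod 263)
17^8 = (17^4)^2 ≡ 150^2 = 22500 ≡ 145 (mod 263)
17^13 = 17^8 · 17^4 · 17^1 ≡ 145 · 150 · 17 ≡ 235 (mod 263).
So M = 235. Party 1 computes K = M^8 mod 263.
235^1 ≡ 235 (mod 263)
235^2 = (235^1)^2 ≡ 235^2 = 55225 ≡ 258 (mod 263)
235^4 = (235^2)^2 ≡ 258^2 = 66564 ≡ 25 (mod 263)
235^8 = (235^4)^2 ≡ 25^2 = 625 ≡ 99 (mod 263)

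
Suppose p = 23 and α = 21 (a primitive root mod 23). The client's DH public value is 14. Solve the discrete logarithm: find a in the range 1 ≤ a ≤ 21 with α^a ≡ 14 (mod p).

5

Try successive powers of 21 modulo 23:
21^1 ≡ 21
21^2 ≡ 4
21^3 ≡ 15
21^4 ≡ 16
21^5 ≡ 14
Found: a = 5.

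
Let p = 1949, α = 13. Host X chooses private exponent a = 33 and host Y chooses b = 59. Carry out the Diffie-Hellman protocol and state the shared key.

150

Host X sends A = α^a mod p = 13^33 mod 1949.
13^1 ≡ 13 (mod 1949)
13^2 = (13^1)^2 ≡ 13^2 = 169 ≡ 169 (mod 1949)
13^4 = (13^2)^2 ≡ 169^2 = 28561 ≡ 1275 (mod 1949)
13^8 = (13^4)^2 ≡ 1275^2 = 1625625 ≡ 159 (mod 1949)
13^16 = (13^8)^2 ≡ 159^2 = 25281 ≡ 1893 (mod 1949)
13^32 = (13^16)^2 ≡ 1893^2 = 3583449 ≡ 1187 (mod 1949)
13^33 = 13^32 · 13^1 ≡ 1187 · 13 ≡ 1788 (mod 1949).
So A = 1788. Host Y then computes K = A^b mod p = 1788^59 mod 1949.
1788^1 ≡ 1788 (mod 1949)
1788^2 = (1788^1)^2 ≡ 1788^2 = 3196944 ≡ 584 (mod 1949)
1788^4 = (1788^2)^2 ≡ 584^2 = 341056 ≡ 1930 (mod 1949)
1788^8 = (1788^4)^2 ≡ 1930^2 = 3724900 ≡ 361 (mod 1949)
1788^16 = (1788^8)^2 ≡ 361^2 = 130321 ≡ 1687 (mod 1949)
1788^32 = (1788^16)^2 ≡ 1687^2 = 2845969 ≡ 429 (mod 1949)
1788^59 = 1788^32 · 1788^16 · 1788^8 · 1788^2 · 1788^1 ≡ 429 · 1687 · 361 · 584 · 1788 ≡ 150 (mod 1949).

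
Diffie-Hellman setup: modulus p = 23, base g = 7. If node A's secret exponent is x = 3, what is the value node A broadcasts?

Public value = 7^3 (mod 23).
7^1 ≡ 7 (mod 23)
7^2 = (7^1)^2 ≡ 7^2 = 49 ≡ 3 (mod 23)
7^3 = 7^2 · 7^1 ≡ 3 · 7 ≡ 21 (mod 23).

21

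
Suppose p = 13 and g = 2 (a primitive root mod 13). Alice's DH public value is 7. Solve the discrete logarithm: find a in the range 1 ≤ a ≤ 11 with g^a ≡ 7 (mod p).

11

Try successive powers of 2 modulo 13:
2^1 ≡ 2
2^2 ≡ 4
2^3 ≡ 8
2^4 ≡ 3
2^5 ≡ 6
2^6 ≡ 12
2^7 ≡ 11
2^8 ≡ 9
2^9 ≡ 5
2^10 ≡ 10
2^11 ≡ 7
Found: a = 11.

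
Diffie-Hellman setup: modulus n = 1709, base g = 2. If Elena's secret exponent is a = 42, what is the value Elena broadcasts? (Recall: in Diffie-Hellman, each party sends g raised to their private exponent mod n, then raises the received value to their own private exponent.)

Public value = 2^42 mod 1709.
2^1 ≡ 2 (mod 1709)
2^2 = (2^1)^2 ≡ 2^2 = 4 ≡ 4 (mod 1709)
2^4 = (2^2)^2 ≡ 4^2 = 16 ≡ 16 (mod 1709)
2^8 = (2^4)^2 ≡ 16^2 = 256 ≡ 256 (mod 1709)
2^16 = (2^8)^2 ≡ 256^2 = 65536 ≡ 594 (mod 1709)
2^32 = (2^16)^2 ≡ 594^2 = 352836 ≡ 782 (mod 1709)
2^42 = 2^32 · 2^8 · 2^2 ≡ 782 · 256 · 4 ≡ 956 (mod 1709).

956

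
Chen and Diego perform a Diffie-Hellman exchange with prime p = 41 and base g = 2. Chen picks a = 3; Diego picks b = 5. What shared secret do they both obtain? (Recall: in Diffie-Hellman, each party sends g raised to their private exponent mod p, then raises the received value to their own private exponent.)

9

Chen sends A = g^a mod p = 2^3 mod 41.
2^1 ≡ 2 (mod 41)
2^2 = (2^1)^2 ≡ 2^2 = 4 ≡ 4 (mod 41)
2^3 = 2^2 · 2^1 ≡ 4 · 2 ≡ 8 (mod 41).
So A = 8. Diego then computes K = A^b mod p = 8^5 mod 41.
8^1 ≡ 8 (mod 41)
8^2 = (8^1)^2 ≡ 8^2 = 64 ≡ 23 (mod 41)
8^4 = (8^2)^2 ≡ 23^2 = 529 ≡ 37 (mod 41)
8^5 = 8^4 · 8^1 ≡ 37 · 8 ≡ 9 (mod 41).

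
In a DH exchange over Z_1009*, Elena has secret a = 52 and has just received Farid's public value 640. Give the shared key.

Shared key K = 640^52 mod 1009.
640^1 ≡ 640 (mod 1009)
640^2 = (640^1)^2 ≡ 640^2 = 409600 ≡ 955 (mod 1009)
640^4 = (640^2)^2 ≡ 955^2 = 912025 ≡ 898 (mod 1009)
640^8 = (640^4)^2 ≡ 898^2 = 806404 ≡ 213 (mod 1009)
640^16 = (640^8)^2 ≡ 213^2 = 45369 ≡ 973 (mod 1009)
640^32 = (640^16)^2 ≡ 973^2 = 946729 ≡ 287 (mod 1009)
640^52 = 640^32 · 640^16 · 640^4 ≡ 287 · 973 · 898 ≡ 628 (mod 1009).

628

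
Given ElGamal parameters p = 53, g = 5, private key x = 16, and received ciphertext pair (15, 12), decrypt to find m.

Shared mask s = c₁^x mod p = 15^16 mod 53.
15^1 ≡ 15 (mod 53)
15^2 = (15^1)^2 ≡ 15^2 = 225 ≡ 13 (mod 53)
15^4 = (15^2)^2 ≡ 13^2 = 169 ≡ 10 (mod 53)
15^8 = (15^4)^2 ≡ 10^2 = 100 ≡ 47 (mod 53)
15^16 = (15^8)^2 ≡ 47^2 = 2209 ≡ 36 (mod 53)
So s = 36; s⁻¹ ≡ 28 (mod 53).
m = c₂ · s⁻¹ mod 53 = 12 · 28 mod 53 = 18.

18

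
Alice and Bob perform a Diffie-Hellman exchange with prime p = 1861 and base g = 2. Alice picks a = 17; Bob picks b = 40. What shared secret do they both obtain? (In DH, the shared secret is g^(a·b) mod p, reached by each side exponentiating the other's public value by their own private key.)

1434

Bob sends B = g^b mod p = 2^40 mod 1861.
2^1 ≡ 2 (mod 1861)
2^2 = (2^1)^2 ≡ 2^2 = 4 ≡ 4 (mod 1861)
2^4 = (2^2)^2 ≡ 4^2 = 16 ≡ 16 (mod 1861)
2^8 = (2^4)^2 ≡ 16^2 = 256 ≡ 256 (mod 1861)
2^16 = (2^8)^2 ≡ 256^2 = 65536 ≡ 401 (mod 1861)
2^32 = (2^16)^2 ≡ 401^2 = 160801 ≡ 755 (mod 1861)
2^40 = 2^32 · 2^8 ≡ 755 · 256 ≡ 1597 (mod 1861).
So B = 1597. Alice then computes K = B^a mod p = 1597^17 mod 1861.
1597^1 ≡ 1597 (mod 1861)
1597^2 = (1597^1)^2 ≡ 1597^2 = 2550409 ≡ 839 (mod 1861)
1597^4 = (1597^2)^2 ≡ 839^2 = 703921 ≡ 463 (mod 1861)
1597^8 = (1597^4)^2 ≡ 463^2 = 214369 ≡ 354 (mod 1861)
1597^16 = (1597^8)^2 ≡ 354^2 = 125316 ≡ 629 (mod 1861)
1597^17 = 1597^16 · 1597^1 ≡ 629 · 1597 ≡ 1434 (mod 1861).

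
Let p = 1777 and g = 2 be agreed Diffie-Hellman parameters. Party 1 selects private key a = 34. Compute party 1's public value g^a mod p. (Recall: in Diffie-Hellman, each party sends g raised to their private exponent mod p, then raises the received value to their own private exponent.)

Public value = 2^34 mod 1777.
2^1 ≡ 2 (mod 1777)
2^2 = (2^1)^2 ≡ 2^2 = 4 ≡ 4 (mod 1777)
2^4 = (2^2)^2 ≡ 4^2 = 16 ≡ 16 (mod 1777)
2^8 = (2^4)^2 ≡ 16^2 = 256 ≡ 256 (mod 1777)
2^16 = (2^8)^2 ≡ 256^2 = 65536 ≡ 1564 (mod 1777)
2^32 = (2^16)^2 ≡ 1564^2 = 2446096 ≡ 944 (mod 1777)
2^34 = 2^32 · 2^2 ≡ 944 · 4 ≡ 222 (mod 1777).

222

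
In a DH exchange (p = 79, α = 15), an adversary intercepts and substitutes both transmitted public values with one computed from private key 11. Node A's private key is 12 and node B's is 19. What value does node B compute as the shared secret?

15

Node B receives an adversary's public value M = 15^11 mod 79 instead of the honest one.
15^1 ≡ 15 (mod 79)
15^2 = (15^1)^2 ≡ 15^2 = 225 ≡ 67 (mod 79)
15^4 = (15^2)^2 ≡ 67^2 = 4489 ≡ 65 (mod 79)
15^8 = (15^4)^2 ≡ 65^2 = 4225 ≡ 38 (mod 79)
15^11 = 15^8 · 15^2 · 15^1 ≡ 38 · 67 · 15 ≡ 33 (mod 79).
So M = 33. Node B computes K = M^19 mod 79.
33^1 ≡ 33 (mod 79)
33^2 = (33^1)^2 ≡ 33^2 = 1089 ≡ 62 (mod 79)
33^4 = (33^2)^2 ≡ 62^2 = 3844 ≡ 52 (mod 79)
33^8 = (33^4)^2 ≡ 52^2 = 2704 ≡ 18 (mod 79)
33^16 = (33^8)^2 ≡ 18^2 = 324 ≡ 8 (mod 79)
33^19 = 33^16 · 33^2 · 33^1 ≡ 8 · 62 · 33 ≡ 15 (mod 79).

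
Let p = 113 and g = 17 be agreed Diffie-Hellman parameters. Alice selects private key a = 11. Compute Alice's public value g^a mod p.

75

Public value = 17^11 mod 113.
17^1 ≡ 17 (mod 113)
17^2 = (17^1)^2 ≡ 17^2 = 289 ≡ 63 (mod 113)
17^4 = (17^2)^2 ≡ 63^2 = 3969 ≡ 14 (mod 113)
17^8 = (17^4)^2 ≡ 14^2 = 196 ≡ 83 (mod 113)
17^11 = 17^8 · 17^2 · 17^1 ≡ 83 · 63 · 17 ≡ 75 (mod 113).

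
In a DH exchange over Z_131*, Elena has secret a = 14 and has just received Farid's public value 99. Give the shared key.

Shared key K = 99^14 mod 131.
99^1 ≡ 99 (mod 131)
99^2 = (99^1)^2 ≡ 99^2 = 9801 ≡ 107 (mod 131)
99^4 = (99^2)^2 ≡ 107^2 = 11449 ≡ 52 (mod 131)
99^8 = (99^4)^2 ≡ 52^2 = 2704 ≡ 84 (mod 131)
99^14 = 99^8 · 99^4 · 99^2 ≡ 84 · 52 · 107 ≡ 99 (mod 131).

99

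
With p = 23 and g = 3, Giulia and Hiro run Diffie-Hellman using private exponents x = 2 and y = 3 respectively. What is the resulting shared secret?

16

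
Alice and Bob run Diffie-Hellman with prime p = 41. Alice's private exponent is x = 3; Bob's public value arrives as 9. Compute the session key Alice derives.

32

Shared key K = 9^3 mod 41.
9^1 ≡ 9 (mod 41)
9^2 = (9^1)^2 ≡ 9^2 = 81 ≡ 40 (mod 41)
9^3 = 9^2 · 9^1 ≡ 40 · 9 ≡ 32 (mod 41).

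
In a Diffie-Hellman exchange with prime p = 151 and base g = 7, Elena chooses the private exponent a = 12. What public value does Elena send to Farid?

98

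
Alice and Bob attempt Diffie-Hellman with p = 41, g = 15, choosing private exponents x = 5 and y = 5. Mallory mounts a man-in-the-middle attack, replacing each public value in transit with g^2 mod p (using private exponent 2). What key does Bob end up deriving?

Bob receives Mallory's public value M = 15^2 mod 41 instead of the honest one.
15^1 ≡ 15 (mod 41)
15^2 = (15^1)^2 ≡ 15^2 = 225 ≡ 20 (mod 41)
So M = 20. Bob computes K = M^5 mod 41.
20^1 ≡ 20 (mod 41)
20^2 = (20^1)^2 ≡ 20^2 = 400 ≡ 31 (mod 41)
20^4 = (20^2)^2 ≡ 31^2 = 961 ≡ 18 (mod 41)
20^5 = 20^4 · 20^1 ≡ 18 · 20 ≡ 32 (mod 41).

32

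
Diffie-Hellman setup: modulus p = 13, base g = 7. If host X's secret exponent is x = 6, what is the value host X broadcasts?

12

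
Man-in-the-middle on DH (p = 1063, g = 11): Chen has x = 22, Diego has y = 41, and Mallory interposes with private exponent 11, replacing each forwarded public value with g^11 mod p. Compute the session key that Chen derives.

1042

Chen receives Mallory's public value M = 11^11 mod 1063 instead of the honest one.
11^1 ≡ 11 (mod 1063)
11^2 = (11^1)^2 ≡ 11^2 = 121 ≡ 121 (mod 1063)
11^4 = (11^2)^2 ≡ 121^2 = 14641 ≡ 822 (mod 1063)
11^8 = (11^4)^2 ≡ 822^2 = 675684 ≡ 679 (mod 1063)
11^11 = 11^8 · 11^2 · 11^1 ≡ 679 · 121 · 11 ≡ 199 (mod 1063).
So M = 199. Chen computes K = M^22 mod 1063.
199^1 ≡ 199 (mod 1063)
199^2 = (199^1)^2 ≡ 199^2 = 39601 ≡ 270 (mod 1063)
199^4 = (199^2)^2 ≡ 270^2 = 72900 ≡ 616 (mod 1063)
199^8 = (199^4)^2 ≡ 616^2 = 379456 ≡ 1028 (mod 1063)
199^16 = (199^8)^2 ≡ 1028^2 = 1056784 ≡ 162 (mod 1063)
199^22 = 199^16 · 199^4 · 199^2 ≡ 162 · 616 · 270 ≡ 1042 (mod 1063).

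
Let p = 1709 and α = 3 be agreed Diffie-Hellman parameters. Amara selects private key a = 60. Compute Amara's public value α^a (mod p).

Public value = 3^60 (mod 1709).
3^1 ≡ 3 (mod 1709)
3^2 = (3^1)^2 ≡ 3^2 = 9 ≡ 9 (mod 1709)
3^4 = (3^2)^2 ≡ 9^2 = 81 ≡ 81 (mod 1709)
3^8 = (3^4)^2 ≡ 81^2 = 6561 ≡ 1434 (mod 1709)
3^16 = (3^8)^2 ≡ 1434^2 = 2056356 ≡ 429 (mod 1709)
3^32 = (3^16)^2 ≡ 429^2 = 184041 ≡ 1178 (mod 1709)
3^60 = 3^32 · 3^16 · 3^8 · 3^4 ≡ 1178 · 429 · 1434 · 81 ≡ 63 (mod 1709).

63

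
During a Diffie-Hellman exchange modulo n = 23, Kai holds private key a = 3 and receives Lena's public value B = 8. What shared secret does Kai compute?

6

Shared key K = 8^3 mod 23.
8^1 ≡ 8 (mod 23)
8^2 = (8^1)^2 ≡ 8^2 = 64 ≡ 18 (mod 23)
8^3 = 8^2 · 8^1 ≡ 18 · 8 ≡ 6 (mod 23).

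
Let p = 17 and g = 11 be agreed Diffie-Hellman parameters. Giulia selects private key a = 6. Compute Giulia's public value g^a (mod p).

8

Public value = 11^6 (mod 17).
11^1 ≡ 11 (mod 17)
11^2 = (11^1)^2 ≡ 11^2 = 121 ≡ 2 (mod 17)
11^4 = (11^2)^2 ≡ 2^2 = 4 ≡ 4 (mod 17)
11^6 = 11^4 · 11^2 ≡ 4 · 2 ≡ 8 (mod 17).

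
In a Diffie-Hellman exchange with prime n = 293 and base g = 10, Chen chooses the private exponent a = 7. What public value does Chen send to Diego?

203

Public value = 10^7 (mod 293).
10^1 ≡ 10 (mod 293)
10^2 = (10^1)^2 ≡ 10^2 = 100 ≡ 100 (mod 293)
10^4 = (10^2)^2 ≡ 100^2 = 10000 ≡ 38 (mod 293)
10^7 = 10^4 · 10^2 · 10^1 ≡ 38 · 100 · 10 ≡ 203 (mod 293).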